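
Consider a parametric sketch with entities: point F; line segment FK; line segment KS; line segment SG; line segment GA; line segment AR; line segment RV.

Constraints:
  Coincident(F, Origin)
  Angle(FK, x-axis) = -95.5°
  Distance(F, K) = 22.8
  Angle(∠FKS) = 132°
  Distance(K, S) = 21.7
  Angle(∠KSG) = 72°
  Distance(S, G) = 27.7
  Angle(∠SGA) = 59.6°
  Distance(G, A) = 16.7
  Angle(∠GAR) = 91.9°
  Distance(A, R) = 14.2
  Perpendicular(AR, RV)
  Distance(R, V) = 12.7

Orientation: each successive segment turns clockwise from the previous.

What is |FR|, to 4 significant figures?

30.46

F is at the origin; FK runs at -95.5° with length 22.8, so K = (-2.185, -22.70). ∠FKS = 132.0° gives KS at -143.5° from the x-axis; with |KS| = 21.7, S = (-19.63, -35.60). ∠KSG = 72.0° gives SG at 108.5° from the x-axis; with |SG| = 27.7, G = (-28.42, -9.334). ∠SGA = 59.6° gives GA at -11.90° from the x-axis; with |GA| = 16.7, A = (-12.08, -12.78). ∠GAR = 91.9° gives AR at -100.0° from the x-axis; with |AR| = 14.2, R = (-14.54, -26.76). Then |FR| = |R − F| = 30.46.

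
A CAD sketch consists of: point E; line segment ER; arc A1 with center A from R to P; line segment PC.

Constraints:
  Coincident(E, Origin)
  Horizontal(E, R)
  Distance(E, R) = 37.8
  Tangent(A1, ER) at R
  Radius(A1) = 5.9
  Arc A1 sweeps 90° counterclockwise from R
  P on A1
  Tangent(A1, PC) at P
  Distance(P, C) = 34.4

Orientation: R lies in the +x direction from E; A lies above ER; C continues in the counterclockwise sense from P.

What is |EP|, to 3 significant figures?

44.1

Since A1 is tangent to ER there, AR ⟂ ER, so A = R + (0, 5.9) = (37.8, 5.90). On A1, R sits at bearing -90° from A; a 90° counterclockwise sweep puts P at bearing 0°, so P = A + 5.9·(cos 0°, sin 0°) = (43.7, 5.90). Then |EP| = |P − E| = 44.1.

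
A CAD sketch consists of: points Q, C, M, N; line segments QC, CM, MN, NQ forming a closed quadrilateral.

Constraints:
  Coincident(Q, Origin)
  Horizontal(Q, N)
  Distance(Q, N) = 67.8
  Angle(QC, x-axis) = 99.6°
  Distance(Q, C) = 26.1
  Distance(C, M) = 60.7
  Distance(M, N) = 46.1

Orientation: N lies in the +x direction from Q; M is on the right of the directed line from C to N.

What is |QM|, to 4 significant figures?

38.29

Q is at the origin; QN is horizontal with |QN| = 67.8 and N in +x, so N = (67.8, 0). QC runs at 99.6° with |QC| = 26.1, so C = (-4.353, 25.73). M is determined by |CM| = 60.7 and |MN| = 46.1 together: it lies at the intersection of circle(C, 60.7) and circle(N, 46.1). With |CN| = 76.60, the foot of the radical line on CN is 48.48 from C and the perpendicular offset is √(60.7² − 48.48²) = 36.53. Taking the right-of-CN solution: M = (29.04, -24.96).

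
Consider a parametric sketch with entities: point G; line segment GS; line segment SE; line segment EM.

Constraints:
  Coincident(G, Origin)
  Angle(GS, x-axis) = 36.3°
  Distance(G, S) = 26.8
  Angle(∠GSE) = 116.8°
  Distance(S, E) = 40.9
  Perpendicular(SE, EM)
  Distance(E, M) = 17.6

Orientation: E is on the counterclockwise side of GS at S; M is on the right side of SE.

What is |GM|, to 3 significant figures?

67.3

G is at the origin; GS runs at 36.3° with length 26.8, so S = 26.8·(cos 36.3°, sin 36.3°) = (21.6, 15.9). ∠GSE = 116.8°, so SE runs at 36.3° + (180° − 116.8°) = 99.5° from the x-axis; with |SE| = 40.9, E = S + 40.9·(cos 99.5°, sin 99.5°) = (14.8, 56.2). The perpendicularity gives EM at right angles to SE; with |EM| = 17.6 on the right of SE, M = E + 17.6·(0.986, 0.165) = (32.2, 59.1). Then |GM| = |M − G| = 67.3.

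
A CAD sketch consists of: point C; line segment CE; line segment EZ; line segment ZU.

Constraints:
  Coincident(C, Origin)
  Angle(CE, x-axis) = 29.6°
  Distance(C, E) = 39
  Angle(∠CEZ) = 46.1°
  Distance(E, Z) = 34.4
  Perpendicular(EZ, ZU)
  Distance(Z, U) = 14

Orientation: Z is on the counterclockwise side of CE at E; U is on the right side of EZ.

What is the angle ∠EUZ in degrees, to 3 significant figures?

67.9°

C is at the origin; CE runs at 29.6° with length 39.0, so E = 39.0·(cos 29.6°, sin 29.6°) = (33.9, 19.3). ∠CEZ = 46.1°, so EZ runs at 29.6° + (180° − 46.1°) = 164° from the x-axis; with |EZ| = 34.4, Z = E + 34.4·(cos 164°, sin 164°) = (0.927, 29.0). The perpendicularity gives ZU at right angles to EZ; with |ZU| = 14.0 on the right of EZ, U = Z + 14.0·(0.284, 0.959) = (4.90, 42.5). Then cos ∠EUZ = UE·UZ / (|UE||UZ|), giving 67.9°.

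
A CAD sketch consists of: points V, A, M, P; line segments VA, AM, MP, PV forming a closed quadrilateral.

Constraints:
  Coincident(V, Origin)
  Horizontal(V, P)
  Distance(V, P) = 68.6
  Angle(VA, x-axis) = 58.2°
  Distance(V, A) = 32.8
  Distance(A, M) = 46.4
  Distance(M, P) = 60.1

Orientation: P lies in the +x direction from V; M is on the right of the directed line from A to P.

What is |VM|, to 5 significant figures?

21.369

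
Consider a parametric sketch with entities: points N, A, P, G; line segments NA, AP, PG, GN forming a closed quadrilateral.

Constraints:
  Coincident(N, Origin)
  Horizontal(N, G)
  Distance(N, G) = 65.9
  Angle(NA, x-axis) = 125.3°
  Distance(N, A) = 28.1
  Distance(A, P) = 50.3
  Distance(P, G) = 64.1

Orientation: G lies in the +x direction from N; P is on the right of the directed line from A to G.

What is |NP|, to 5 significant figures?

23.025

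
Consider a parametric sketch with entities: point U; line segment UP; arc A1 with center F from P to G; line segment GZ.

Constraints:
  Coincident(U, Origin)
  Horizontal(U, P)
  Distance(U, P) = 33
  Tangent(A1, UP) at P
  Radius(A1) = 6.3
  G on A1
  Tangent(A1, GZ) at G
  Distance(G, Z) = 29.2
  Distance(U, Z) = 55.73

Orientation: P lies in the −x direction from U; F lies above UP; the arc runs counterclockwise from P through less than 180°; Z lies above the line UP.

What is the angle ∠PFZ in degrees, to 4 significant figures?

158.1°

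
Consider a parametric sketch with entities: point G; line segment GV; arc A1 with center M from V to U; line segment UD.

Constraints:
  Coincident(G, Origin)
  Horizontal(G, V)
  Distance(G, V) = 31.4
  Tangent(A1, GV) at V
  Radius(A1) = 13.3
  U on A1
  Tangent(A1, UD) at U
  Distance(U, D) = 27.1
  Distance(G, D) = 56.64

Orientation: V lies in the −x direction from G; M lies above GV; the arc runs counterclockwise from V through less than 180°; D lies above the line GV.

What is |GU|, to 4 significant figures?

29.67

G is at the origin; G and V share the same y with |GV| = 31.4 and V on the −x side, so V = (-31.40, 0.000). The tangent condition forces MV to be normal to GV, so M = V + (0, 13.3) = (-31.40, 13.30). Since MU ⟂ UD (tangency), |MD| = √(13.3² + 27.1²) = 30.19 regardless of where U sits on A1. So D lies on both circle(G, 56.64) and circle(M, 30.19); the above-GV intersection is D = (-36.88, 42.99). U is the foot of the tangent from D: U = (-20.72, 21.23).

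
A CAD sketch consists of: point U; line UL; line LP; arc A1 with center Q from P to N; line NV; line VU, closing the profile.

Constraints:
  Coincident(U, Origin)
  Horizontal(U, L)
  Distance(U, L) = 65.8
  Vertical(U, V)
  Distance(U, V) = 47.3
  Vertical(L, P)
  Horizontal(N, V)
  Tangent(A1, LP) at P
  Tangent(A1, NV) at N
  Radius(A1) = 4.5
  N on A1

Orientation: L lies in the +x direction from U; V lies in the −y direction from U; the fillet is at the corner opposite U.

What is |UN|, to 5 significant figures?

77.427

U is at the origin; UL is horizontal with |UL| = 65.8 and L on the +x side, so L = (65.800, 0.0000). UV is vertical with |UV| = 47.3 and V on the −y side, so V = (0.0000, -47.300). The virtual corner opposite U is at (65.800, -47.300). The tangent condition forces QP to be normal to LP and the tangent condition forces QN to be normal to NV, with radius 4.5, so the center Q sits 4.5 in from both sides at Q = (61.300, -42.800). That places the tangent points at P = (65.800, -42.800) on LP and N = (61.300, -47.300) on NV. Then |UN| = |N − U| = 77.427.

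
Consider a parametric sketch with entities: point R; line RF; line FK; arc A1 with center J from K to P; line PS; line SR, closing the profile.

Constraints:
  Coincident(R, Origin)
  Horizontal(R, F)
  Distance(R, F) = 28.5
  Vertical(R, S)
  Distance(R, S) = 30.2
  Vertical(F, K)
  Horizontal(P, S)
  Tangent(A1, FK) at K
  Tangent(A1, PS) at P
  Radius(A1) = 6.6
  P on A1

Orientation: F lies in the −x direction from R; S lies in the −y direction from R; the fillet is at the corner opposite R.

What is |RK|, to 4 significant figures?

37.00

The virtual corner opposite R is at (-28.50, -30.20). The tangent condition forces JK to be normal to FK and A1 meets PS tangentially, so JP is at right angles to PS, with radius 6.6, so the center J sits 6.6 in from both sides at J = (-21.90, -23.60). That places the tangent points at K = (-28.50, -23.60) on FK and P = (-21.90, -30.20) on PS. Then |RK| = |K − R| = 37.00.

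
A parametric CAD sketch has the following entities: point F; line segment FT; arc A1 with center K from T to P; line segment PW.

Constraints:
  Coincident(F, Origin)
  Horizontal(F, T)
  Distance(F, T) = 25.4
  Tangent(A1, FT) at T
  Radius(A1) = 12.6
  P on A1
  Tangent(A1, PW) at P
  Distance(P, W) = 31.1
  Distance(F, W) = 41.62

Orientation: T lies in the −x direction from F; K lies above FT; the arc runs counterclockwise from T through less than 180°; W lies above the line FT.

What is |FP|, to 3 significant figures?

16.6

F is at the origin; FT is horizontal with |FT| = 25.4 and T on the −x side, so T = (-25.4, 0.00). A1 meets FT tangentially, so KT is at right angles to FT, so K = T + (0, 12.6) = (-25.4, 12.6). Since KP ⟂ PW (tangency), |KW| = √(12.6² + 31.1²) = 33.6 regardless of where P sits on A1. So W lies on both circle(F, 41.62) and circle(K, 33.6); the above-FT intersection is W = (-7.45, 40.9). P is the foot of the tangent from W: P = (-13.0, 10.3).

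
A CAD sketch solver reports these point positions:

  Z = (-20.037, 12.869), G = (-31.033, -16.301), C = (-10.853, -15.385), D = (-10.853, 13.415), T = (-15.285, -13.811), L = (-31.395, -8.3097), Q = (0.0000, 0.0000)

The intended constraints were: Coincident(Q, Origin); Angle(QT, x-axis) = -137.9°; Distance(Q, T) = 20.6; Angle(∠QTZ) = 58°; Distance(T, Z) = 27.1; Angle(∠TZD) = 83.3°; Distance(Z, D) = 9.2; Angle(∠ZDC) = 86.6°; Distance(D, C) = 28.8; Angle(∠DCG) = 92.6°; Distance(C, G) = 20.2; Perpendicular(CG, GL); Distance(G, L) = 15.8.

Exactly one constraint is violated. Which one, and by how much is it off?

Distance(G, L) = 15.8 — off by 7.80.

Q = (0.00, 0.00) ✓; QT at -137.9° ✓; |QT| = 20.60 ✓; ∠QTZ = 58.00° ✓; |TZ| = 27.10 ✓; ∠TZD = 83.30° ✓; |ZD| = 9.200 ✓; ∠ZDC = 86.60° ✓; |DC| = 28.80 ✓; ∠DCG = 92.60° ✓; |CG| = 20.20 ✓; ∠(CG, GL) = 90.01° ✓; |GL| = 7.999 ✗.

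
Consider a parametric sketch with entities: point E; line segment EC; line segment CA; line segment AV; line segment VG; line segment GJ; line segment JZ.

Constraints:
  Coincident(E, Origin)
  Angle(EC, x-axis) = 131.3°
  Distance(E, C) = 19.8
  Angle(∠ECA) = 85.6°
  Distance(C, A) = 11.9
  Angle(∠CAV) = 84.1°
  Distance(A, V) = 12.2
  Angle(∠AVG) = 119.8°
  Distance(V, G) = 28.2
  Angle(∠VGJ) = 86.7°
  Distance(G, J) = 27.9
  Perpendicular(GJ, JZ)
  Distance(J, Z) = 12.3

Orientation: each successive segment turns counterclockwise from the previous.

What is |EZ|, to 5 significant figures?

30.539

E is at the origin; EC runs at 131.3° with length 19.8, so C = (-13.068, 14.875). ∠ECA = 85.6° gives CA at -134.30° from the x-axis; with |CA| = 11.9, A = (-21.379, 6.3583). ∠CAV = 84.1° gives AV at -38.400° from the x-axis; with |AV| = 12.2, V = (-11.818, -1.2197). ∠AVG = 119.8° gives VG at 21.800° from the x-axis; with |VG| = 28.2, G = (14.365, 9.2529). ∠VGJ = 86.7° gives GJ at 115.10° from the x-axis; with |GJ| = 27.9, J = (2.5300, 34.518). GJ is perpendicular to JZ, so JZ runs at -154.90°; with |JZ| = 12.3, Z = (-8.6085, 29.301). Then |EZ| = |Z − E| = 30.539.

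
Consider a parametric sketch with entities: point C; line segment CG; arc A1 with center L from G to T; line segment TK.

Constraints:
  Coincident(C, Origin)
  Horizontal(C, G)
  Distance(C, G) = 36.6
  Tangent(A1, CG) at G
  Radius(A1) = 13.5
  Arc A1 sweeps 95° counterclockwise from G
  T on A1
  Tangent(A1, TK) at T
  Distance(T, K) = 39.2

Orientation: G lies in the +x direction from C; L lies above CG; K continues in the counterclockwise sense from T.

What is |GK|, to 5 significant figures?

54.656

C is at the origin; CG is horizontal with |CG| = 36.6 and G on the +x side, so G = (36.600, 0.0000). Tangency of A1 to CG means the radius LG is perpendicular to CG, so L = G + (0, 13.5) = (36.600, 13.500). On A1, G sits at bearing -90° from L; a 95° counterclockwise sweep puts T at bearing 5°, so T = L + 13.5·(cos 5°, sin 5°) = (50.049, 14.677). Tangency of A1 to TK means the radius LT is perpendicular to TK, so TK runs along (−sin 5°, cos 5°); with |TK| = 39.2, K = (46.632, 53.727). Then |GK| = |K − G| = 54.656.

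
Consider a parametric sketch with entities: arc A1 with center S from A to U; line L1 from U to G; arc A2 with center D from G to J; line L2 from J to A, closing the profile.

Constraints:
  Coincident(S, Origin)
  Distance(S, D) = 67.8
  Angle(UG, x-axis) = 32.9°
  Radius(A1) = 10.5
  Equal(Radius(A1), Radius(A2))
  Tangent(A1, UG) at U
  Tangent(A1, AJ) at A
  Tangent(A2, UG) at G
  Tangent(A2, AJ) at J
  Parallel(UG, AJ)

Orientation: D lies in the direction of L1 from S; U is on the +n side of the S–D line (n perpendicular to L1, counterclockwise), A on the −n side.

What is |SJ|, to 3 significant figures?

68.6

Tangency of A1 to both parallel lines with radius 10.5 puts U and A at S ± 10.5·n: U = (-5.70, 8.82), A = (5.70, -8.82). Equal radii place G and J the same way about D: G = D + 10.5·n = (51.2, 45.6), J = D − 10.5·n = (62.6, 28.0). Then |SJ| = |J − S| = 68.6.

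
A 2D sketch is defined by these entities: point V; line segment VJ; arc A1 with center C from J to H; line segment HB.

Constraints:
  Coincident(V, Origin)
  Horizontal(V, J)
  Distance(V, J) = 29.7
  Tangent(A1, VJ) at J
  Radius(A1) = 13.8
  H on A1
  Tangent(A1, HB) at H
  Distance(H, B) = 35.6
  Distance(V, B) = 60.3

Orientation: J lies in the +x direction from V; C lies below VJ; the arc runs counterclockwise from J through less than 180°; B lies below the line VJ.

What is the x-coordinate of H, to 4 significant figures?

16.95

Checks: V.y = 0.00, J.y = 0.00 ✓; |CH| = 13.80 ✓; ∠(CH, HB) = 90.00° ✓; |HB| = 35.60 ✓; |VB| = 60.30 ✓.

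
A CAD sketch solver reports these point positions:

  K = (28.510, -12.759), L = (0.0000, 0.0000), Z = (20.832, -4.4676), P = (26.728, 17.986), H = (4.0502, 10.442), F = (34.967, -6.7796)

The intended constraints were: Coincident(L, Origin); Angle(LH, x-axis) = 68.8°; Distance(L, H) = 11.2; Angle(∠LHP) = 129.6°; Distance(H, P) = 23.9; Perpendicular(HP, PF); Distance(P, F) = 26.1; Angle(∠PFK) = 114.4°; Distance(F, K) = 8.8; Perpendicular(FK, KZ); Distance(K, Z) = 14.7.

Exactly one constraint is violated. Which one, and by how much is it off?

Distance(K, Z) = 14.7 — off by 3.40.

L = (0.00, 0.00) ✓; LH at 68.80° ✓; |LH| = 11.20 ✓; ∠LHP = 129.6° ✓; |HP| = 23.90 ✓; ∠(HP, PF) = 90.00° ✓; |PF| = 26.10 ✓; ∠PFK = 114.4° ✓; |FK| = 8.800 ✓; ∠(FK, KZ) = 90.00° ✓; |KZ| = 11.30 ✗.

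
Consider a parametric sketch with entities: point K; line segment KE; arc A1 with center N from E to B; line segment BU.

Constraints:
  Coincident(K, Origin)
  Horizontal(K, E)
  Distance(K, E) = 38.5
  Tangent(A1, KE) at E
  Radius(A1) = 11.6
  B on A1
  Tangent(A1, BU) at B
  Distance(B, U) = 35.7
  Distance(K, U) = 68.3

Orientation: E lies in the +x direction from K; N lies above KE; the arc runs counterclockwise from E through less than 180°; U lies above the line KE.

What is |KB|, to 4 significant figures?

51.51

K is at the origin; K and E share the same y with |KE| = 38.5 and E on the +x side, so E = (38.50, 0.000). Tangency of A1 to KE means the radius NE is perpendicular to KE, so N = E + (0, 11.6) = (38.50, 11.60). Since NB ⟂ BU (tangency), |NU| = √(11.6² + 35.7²) = 37.54 regardless of where B sits on A1. So U lies on both circle(K, 68.3) and circle(N, 37.54); the above-KE intersection is U = (48.92, 47.66). B is the foot of the tangent from U: B = (50.09, 11.98).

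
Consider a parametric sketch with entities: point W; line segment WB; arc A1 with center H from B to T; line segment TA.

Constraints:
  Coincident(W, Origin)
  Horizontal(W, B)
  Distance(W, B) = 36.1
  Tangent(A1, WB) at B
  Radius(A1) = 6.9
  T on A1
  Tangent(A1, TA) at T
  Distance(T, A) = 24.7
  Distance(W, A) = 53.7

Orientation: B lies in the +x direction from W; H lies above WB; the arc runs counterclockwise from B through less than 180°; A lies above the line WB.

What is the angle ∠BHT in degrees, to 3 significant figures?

88.8°

Checks: ∠(HB, BW) = 90.00° ✓; |HB| = 6.900 ✓; |HT| = 6.900 ✓; ∠(HT, TA) = 90.00° ✓; |TA| = 24.70 ✓; |WA| = 53.70 ✓.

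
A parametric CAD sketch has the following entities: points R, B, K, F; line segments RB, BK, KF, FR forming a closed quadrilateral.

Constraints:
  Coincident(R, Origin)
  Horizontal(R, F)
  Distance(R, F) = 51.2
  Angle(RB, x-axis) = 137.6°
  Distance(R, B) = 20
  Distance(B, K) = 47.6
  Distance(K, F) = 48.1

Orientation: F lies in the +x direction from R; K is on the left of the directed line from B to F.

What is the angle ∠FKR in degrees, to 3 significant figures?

65.1°

Checks: |BK| = 47.60 ✓; |KF| = 48.10 ✓.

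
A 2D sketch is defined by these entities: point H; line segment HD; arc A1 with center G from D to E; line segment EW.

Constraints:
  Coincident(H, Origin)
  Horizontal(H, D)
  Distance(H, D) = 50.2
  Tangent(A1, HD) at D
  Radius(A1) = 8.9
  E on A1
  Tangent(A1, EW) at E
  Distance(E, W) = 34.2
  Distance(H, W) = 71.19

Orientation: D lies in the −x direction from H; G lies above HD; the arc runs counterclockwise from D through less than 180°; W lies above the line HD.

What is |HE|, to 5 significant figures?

43.926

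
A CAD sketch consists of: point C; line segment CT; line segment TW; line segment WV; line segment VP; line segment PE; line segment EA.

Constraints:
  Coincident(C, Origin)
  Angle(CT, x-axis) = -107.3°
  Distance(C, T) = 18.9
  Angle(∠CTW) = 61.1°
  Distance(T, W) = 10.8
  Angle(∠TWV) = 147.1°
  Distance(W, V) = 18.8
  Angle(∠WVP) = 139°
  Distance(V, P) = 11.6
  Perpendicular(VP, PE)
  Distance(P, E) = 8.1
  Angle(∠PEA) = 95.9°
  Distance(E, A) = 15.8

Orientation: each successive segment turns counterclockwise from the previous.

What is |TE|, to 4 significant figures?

32.28

C is at the origin; CT runs at -107.3° with length 18.9, so T = (-5.620, -18.04). ∠CTW = 61.1° gives TW at 11.60° from the x-axis; with |TW| = 10.8, W = (4.959, -15.87). ∠TWV = 147.1° gives WV at 44.50° from the x-axis; with |WV| = 18.8, V = (18.37, -2.696). ∠WVP = 139.0° gives VP at 85.50° from the x-axis; with |VP| = 11.6, P = (19.28, 8.868). VP is perpendicular to PE, so PE runs at 175.5°; with |PE| = 8.1, E = (11.20, 9.504). Then |TE| = |E − T| = 32.28.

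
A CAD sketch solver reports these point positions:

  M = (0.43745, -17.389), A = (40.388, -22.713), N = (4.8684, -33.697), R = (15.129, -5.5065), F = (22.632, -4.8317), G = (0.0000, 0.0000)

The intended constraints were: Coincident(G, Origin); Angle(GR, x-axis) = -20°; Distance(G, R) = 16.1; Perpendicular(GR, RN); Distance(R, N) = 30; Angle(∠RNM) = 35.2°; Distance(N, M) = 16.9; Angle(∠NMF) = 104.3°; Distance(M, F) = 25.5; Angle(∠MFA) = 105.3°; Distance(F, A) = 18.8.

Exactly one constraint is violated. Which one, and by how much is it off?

Distance(F, A) = 18.8 — off by 6.40.

G = (0.00, 0.00) ✓; GR at -20.00° ✓; |GR| = 16.10 ✓; ∠(GR, RN) = 90.00° ✓; |RN| = 30.00 ✓; ∠RNM = 35.20° ✓; |NM| = 16.90 ✓; ∠NMF = 104.3° ✓; |MF| = 25.50 ✓; ∠MFA = 105.3° ✓; |FA| = 25.20 ✗.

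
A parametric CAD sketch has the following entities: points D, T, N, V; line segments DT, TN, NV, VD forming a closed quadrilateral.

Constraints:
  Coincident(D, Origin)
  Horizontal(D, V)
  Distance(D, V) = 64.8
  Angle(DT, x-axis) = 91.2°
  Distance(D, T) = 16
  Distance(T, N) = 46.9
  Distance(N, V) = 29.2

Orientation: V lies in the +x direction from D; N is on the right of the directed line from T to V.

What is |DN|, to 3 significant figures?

39.5

Checks: |TN| = 46.90 ✓; |NV| = 29.20 ✓.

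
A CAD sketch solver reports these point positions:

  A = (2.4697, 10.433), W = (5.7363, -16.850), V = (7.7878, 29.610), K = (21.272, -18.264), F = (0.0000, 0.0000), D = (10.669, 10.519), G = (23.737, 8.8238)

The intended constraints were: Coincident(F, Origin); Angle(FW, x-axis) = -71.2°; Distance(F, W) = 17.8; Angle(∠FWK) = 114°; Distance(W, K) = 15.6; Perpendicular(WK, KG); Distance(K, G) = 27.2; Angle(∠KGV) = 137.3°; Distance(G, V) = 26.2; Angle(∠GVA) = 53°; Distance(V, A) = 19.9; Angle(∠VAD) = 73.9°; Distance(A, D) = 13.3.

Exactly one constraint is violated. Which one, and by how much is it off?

Distance(A, D) = 13.3 — off by 5.10.

F = (0.00, 0.00) ✓; FW at -71.20° ✓; |FW| = 17.80 ✓; ∠FWK = 114.0° ✓; |WK| = 15.60 ✓; ∠(WK, KG) = 90.00° ✓; |KG| = 27.20 ✓; ∠KGV = 137.3° ✓; |GV| = 26.20 ✓; ∠GVA = 53.00° ✓; |VA| = 19.90 ✓; ∠VAD = 73.90° ✓; |AD| = 8.200 ✗.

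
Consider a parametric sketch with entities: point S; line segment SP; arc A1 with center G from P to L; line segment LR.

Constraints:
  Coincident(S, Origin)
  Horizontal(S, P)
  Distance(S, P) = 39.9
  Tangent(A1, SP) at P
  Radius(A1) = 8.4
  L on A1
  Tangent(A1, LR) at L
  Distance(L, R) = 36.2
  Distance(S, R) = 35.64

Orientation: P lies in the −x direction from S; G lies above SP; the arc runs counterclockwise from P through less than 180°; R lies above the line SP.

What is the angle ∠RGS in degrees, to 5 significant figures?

54.185°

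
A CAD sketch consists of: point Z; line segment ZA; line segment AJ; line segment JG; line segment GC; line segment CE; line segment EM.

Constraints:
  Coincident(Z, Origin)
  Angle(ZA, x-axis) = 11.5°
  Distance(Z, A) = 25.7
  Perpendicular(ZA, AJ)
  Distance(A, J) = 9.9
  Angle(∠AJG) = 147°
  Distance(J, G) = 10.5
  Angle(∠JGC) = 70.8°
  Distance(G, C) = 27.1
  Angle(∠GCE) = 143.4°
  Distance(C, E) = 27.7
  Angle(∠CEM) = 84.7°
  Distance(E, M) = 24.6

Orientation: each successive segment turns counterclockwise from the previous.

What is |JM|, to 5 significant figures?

38.577

∠GCE = 143.4° gives CE at -79.700° from the x-axis; with |CE| = 27.7, E = (8.7964, -29.234). ∠CEM = 84.7° gives EM at 15.600° from the x-axis; with |EM| = 24.6, M = (32.490, -22.619). Then |JM| = |M − J| = 38.577.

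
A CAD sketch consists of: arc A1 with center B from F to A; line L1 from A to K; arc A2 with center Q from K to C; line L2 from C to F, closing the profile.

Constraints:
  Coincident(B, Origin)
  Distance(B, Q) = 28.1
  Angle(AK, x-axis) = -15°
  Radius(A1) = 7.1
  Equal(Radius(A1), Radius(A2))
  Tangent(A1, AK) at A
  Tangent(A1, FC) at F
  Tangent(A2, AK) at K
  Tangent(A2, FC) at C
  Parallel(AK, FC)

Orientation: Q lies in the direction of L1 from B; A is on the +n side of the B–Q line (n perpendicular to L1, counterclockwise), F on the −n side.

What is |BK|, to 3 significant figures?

29.0

The slot axis is L1's direction at -15.0°, so u = (cos -15.0°, sin -15.0°) = (0.966, -0.259) and n = (−sin -15.0°, cos -15.0°) = (0.259, 0.966). B is at the origin and Q lies 28.1 along u from B, so Q = 28.1·u = (27.1, -7.27). Tangency of A1 to both parallel lines with radius 7.1 puts A and F at B ± 7.1·n: A = (1.84, 6.86), F = (-1.84, -6.86). Equal radii place K and C the same way about Q: K = Q + 7.1·n = (29.0, -0.415), C = Q − 7.1·n = (25.3, -14.1). Then |BK| = |K − B| = 29.0.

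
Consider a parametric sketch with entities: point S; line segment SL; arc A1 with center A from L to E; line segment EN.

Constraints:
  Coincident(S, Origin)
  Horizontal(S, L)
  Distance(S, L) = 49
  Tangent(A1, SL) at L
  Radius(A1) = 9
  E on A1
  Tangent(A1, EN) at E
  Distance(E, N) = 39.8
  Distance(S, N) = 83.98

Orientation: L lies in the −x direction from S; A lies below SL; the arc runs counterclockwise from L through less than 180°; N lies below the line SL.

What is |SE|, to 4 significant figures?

57.59

S is at the origin; SL is horizontal with |SL| = 49.0 and L on the −x side, so L = (-49.00, 0.000). Tangency of A1 to SL means the radius AL is perpendicular to SL, so A = L + (0, -9) = (-49.00, -9.000). Since AE ⟂ EN (tangency), |AN| = √(9.0² + 39.8²) = 40.80 regardless of where E sits on A1. So N lies on both circle(S, 83.98) and circle(A, 40.80); the below-SL intersection is N = (-72.53, -42.34). E is the foot of the tangent from N: E = (-57.32, -5.561).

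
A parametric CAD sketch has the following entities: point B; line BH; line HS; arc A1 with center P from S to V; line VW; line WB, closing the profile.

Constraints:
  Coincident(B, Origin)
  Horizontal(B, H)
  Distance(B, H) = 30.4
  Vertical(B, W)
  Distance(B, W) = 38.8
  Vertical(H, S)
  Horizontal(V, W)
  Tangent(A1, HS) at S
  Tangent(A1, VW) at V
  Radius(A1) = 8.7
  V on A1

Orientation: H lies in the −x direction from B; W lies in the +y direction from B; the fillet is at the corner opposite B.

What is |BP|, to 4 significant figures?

37.11

B is at the origin; B and H share the same y with |BH| = 30.4 and H on the −x side, so H = (-30.40, 0.000). BW is vertical with |BW| = 38.8 and W on the +y side, so W = (0.000, 38.80). The virtual corner opposite B is at (-30.40, 38.80). The tangent condition forces PS to be normal to HS and since A1 is tangent to VW there, PV ⟂ VW, with radius 8.7, so the center P sits 8.7 in from both sides at P = (-21.70, 30.10). Then |BP| = |P − B| = 37.11.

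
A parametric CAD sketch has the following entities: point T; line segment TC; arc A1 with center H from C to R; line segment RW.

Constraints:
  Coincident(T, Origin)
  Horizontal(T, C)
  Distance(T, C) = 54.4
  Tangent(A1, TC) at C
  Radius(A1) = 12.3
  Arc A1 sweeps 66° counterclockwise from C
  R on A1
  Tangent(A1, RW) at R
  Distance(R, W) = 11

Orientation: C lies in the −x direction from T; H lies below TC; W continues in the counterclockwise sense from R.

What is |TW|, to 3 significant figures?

72.2

On A1, C sits at bearing 90° from H; a 66° counterclockwise sweep puts R at bearing 156°, so R = H + 12.3·(cos 156°, sin 156°) = (-65.6, -7.30). Since A1 is tangent to RW there, HR ⟂ RW, so RW runs along (−sin 156°, cos 156°); with |RW| = 11.0, W = (-70.1, -17.3). Then |TW| = |W − T| = 72.2.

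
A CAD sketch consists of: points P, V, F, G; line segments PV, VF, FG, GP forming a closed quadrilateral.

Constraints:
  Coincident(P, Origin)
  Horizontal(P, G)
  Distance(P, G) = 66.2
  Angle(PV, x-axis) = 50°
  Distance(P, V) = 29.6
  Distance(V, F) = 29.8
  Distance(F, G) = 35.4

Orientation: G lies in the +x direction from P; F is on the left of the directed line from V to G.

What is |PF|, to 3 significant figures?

56.6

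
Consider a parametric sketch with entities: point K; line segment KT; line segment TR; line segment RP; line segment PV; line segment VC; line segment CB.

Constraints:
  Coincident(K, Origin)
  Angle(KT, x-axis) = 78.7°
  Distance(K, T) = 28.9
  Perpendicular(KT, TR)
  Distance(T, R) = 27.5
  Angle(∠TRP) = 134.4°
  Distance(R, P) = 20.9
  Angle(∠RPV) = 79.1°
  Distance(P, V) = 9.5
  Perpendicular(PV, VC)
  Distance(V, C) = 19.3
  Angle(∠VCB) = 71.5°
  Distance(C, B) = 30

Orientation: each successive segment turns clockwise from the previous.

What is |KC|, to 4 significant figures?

34.21

∠RPV = 79.1° gives PV at -157.8° from the x-axis; with |PV| = 9.5, V = (35.25, 1.853). PV is perpendicular to VC, so VC runs at 112.2°; with |VC| = 19.3, C = (27.96, 19.72). Then |KC| = |C − K| = 34.21.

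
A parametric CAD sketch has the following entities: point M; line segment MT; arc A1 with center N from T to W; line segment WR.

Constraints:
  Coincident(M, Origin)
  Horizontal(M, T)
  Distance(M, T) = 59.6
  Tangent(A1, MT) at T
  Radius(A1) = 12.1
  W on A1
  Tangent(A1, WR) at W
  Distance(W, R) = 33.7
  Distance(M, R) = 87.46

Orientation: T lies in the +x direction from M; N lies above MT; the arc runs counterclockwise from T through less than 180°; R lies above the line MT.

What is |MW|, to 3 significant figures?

72.4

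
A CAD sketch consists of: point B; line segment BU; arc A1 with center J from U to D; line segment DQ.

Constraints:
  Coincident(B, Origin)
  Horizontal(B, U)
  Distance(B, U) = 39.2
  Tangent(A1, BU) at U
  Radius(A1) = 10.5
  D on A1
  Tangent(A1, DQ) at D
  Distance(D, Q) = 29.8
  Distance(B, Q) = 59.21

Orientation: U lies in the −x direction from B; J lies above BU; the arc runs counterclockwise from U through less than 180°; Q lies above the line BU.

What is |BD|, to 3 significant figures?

33.1

B is at the origin; B and U share the same y with |BU| = 39.2 and U on the −x side, so U = (-39.2, 0.00). Since A1 is tangent to BU there, JU ⟂ BU, so J = U + (0, 10.5) = (-39.2, 10.5). Since JD ⟂ DQ (tangency), |JQ| = √(10.5² + 29.8²) = 31.6 regardless of where D sits on A1. So Q lies on both circle(B, 59.21) and circle(J, 31.6); the above-BU intersection is Q = (-41.7, 42.0). D is the foot of the tangent from Q: D = (-29.6, 14.8).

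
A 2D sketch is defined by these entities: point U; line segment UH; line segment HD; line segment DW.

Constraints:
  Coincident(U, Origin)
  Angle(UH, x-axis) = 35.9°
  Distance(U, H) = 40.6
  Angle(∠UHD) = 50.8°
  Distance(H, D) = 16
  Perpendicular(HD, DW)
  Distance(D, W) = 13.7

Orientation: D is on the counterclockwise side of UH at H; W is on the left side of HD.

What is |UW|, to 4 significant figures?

20.22

∠UHD = 50.8°, so HD runs at 35.9° + (180° − 50.8°) = 165.1° from the x-axis; with |HD| = 16.0, D = H + 16.0·(cos 165.1°, sin 165.1°) = (17.43, 27.92). HD is perpendicular to DW; with |DW| = 13.7 on the left of HD, W = D + 13.7·(-0.2571, -0.9664) = (13.90, 14.68). Then |UW| = |W − U| = 20.22.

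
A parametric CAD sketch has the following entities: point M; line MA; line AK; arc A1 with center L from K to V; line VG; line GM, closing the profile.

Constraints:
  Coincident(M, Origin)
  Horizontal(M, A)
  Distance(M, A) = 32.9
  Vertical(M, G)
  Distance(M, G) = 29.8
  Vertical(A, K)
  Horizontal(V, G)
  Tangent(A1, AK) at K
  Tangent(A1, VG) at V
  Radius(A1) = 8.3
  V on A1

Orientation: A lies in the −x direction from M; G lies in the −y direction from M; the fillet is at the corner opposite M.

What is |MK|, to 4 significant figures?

39.30

M is at the origin; M and A share the same y with |MA| = 32.9 and A on the −x side, so A = (-32.90, 0.000). MG is vertical with |MG| = 29.8 and G on the −y side, so G = (0.000, -29.80). The virtual corner opposite M is at (-32.90, -29.80). A1 meets AK tangentially, so LK is at right angles to AK and since A1 is tangent to VG there, LV ⟂ VG, with radius 8.3, so the center L sits 8.3 in from both sides at L = (-24.60, -21.50). That places the tangent points at K = (-32.90, -21.50) on AK and V = (-24.60, -29.80) on VG. Then |MK| = |K − M| = 39.30.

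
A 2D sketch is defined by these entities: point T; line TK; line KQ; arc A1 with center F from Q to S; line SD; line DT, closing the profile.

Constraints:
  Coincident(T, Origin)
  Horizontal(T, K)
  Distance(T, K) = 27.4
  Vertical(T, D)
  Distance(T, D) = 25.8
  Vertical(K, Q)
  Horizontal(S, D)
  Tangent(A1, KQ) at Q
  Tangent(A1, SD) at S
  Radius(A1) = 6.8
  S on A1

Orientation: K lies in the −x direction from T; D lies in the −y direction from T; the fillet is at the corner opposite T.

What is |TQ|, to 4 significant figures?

33.34

The virtual corner opposite T is at (-27.40, -25.80). A1 meets KQ tangentially, so FQ is at right angles to KQ and since A1 is tangent to SD there, FS ⟂ SD, with radius 6.8, so the center F sits 6.8 in from both sides at F = (-20.60, -19.00). That places the tangent points at Q = (-27.40, -19.00) on KQ and S = (-20.60, -25.80) on SD. Then |TQ| = |Q − T| = 33.34.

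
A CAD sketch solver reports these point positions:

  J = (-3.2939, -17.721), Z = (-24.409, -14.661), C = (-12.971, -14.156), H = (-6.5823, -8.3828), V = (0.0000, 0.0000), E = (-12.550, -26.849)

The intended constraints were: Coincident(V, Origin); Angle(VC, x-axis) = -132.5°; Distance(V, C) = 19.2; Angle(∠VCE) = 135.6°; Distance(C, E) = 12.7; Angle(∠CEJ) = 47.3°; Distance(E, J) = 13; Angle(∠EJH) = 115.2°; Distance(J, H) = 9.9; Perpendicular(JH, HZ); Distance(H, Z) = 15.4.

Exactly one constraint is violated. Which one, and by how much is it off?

Distance(H, Z) = 15.4 — off by 3.50.

V = (0.00, 0.00) ✓; VC at -132.5° ✓; |VC| = 19.20 ✓; ∠VCE = 135.6° ✓; |CE| = 12.70 ✓; ∠CEJ = 47.30° ✓; |EJ| = 13.00 ✓; ∠EJH = 115.2° ✓; |JH| = 9.900 ✓; ∠(JH, HZ) = 90.00° ✓; |HZ| = 18.90 ✗.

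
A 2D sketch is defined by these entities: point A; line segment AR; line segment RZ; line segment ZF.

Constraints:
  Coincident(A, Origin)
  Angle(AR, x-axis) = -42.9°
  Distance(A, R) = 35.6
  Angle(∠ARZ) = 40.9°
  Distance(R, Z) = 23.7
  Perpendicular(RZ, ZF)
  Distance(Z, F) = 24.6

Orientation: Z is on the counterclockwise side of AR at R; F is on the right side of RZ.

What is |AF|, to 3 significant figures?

48.0

A is at the origin; AR runs at -42.9° with length 35.6, so R = 35.6·(cos -42.9°, sin -42.9°) = (26.1, -24.2). ∠ARZ = 40.9°, so RZ runs at -42.9° + (180° − 40.9°) = 96.2° from the x-axis; with |RZ| = 23.7, Z = R + 23.7·(cos 96.2°, sin 96.2°) = (23.5, -0.672). The perpendicularity gives ZF at right angles to RZ; with |ZF| = 24.6 on the right of RZ, F = Z + 24.6·(0.994, 0.108) = (48.0, 1.98). Then |AF| = |F − A| = 48.0.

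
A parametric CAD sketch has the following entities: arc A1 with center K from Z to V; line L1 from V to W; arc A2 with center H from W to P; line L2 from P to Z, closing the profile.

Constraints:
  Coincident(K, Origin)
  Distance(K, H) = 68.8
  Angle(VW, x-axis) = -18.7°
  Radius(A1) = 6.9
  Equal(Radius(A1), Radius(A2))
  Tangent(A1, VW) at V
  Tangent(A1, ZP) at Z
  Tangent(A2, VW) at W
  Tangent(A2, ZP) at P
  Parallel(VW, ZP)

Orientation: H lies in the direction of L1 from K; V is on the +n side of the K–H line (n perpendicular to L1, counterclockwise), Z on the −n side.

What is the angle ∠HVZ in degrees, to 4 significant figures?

84.27°

The slot axis is L1's direction at -18.7°, so u = (cos -18.7°, sin -18.7°) = (0.9472, -0.3206) and n = (−sin -18.7°, cos -18.7°) = (0.3206, 0.9472). K is at the origin and H lies 68.8 along u from K, so H = 68.8·u = (65.17, -22.06). Tangency of A1 to both parallel lines with radius 6.9 puts V and Z at K ± 6.9·n: V = (2.212, 6.536), Z = (-2.212, -6.536). Then cos ∠HVZ = VH·VZ / (|VH||VZ|), giving 84.27°.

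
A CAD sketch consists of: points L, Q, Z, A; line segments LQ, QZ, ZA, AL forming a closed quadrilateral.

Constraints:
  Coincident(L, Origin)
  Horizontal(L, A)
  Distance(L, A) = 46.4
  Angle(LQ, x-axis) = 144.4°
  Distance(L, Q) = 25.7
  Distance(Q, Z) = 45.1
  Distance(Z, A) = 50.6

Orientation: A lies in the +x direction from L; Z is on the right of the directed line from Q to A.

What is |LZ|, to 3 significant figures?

24.1

L is at the origin; LA is horizontal with |LA| = 46.4 and A in +x, so A = (46.4, 0). LQ runs at 144.4° with |LQ| = 25.7, so Q = (-20.9, 15.0). Z is determined by |QZ| = 45.1 and |ZA| = 50.6 together: it lies at the intersection of circle(Q, 45.1) and circle(A, 50.6). With |QA| = 68.9, the foot of the radical line on QA is 30.7 from Q and the perpendicular offset is √(45.1² − 30.7²) = 33.1. Taking the right-of-QA solution: Z = (1.85, -24.0).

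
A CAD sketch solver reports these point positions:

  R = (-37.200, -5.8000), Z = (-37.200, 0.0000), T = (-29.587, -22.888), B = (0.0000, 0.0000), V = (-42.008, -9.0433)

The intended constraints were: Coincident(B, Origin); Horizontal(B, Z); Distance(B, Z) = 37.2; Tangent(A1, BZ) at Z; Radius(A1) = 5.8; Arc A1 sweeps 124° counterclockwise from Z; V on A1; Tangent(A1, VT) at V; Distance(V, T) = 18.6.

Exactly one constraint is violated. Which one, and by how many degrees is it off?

Tangent(A1, VT) at V — off by 7.90°.

B = (0.00, 0.00) ✓; B.y = 0.00, Z.y = 0.00 ✓; |BZ| = 37.20 ✓; ∠(RZ, ZB) = 90.00° ✓; |RZ| = 5.800 ✓; bearing(R→V) − bearing(R→Z) = 124.0° ✓; |RV| = 5.800 ✓; ∠(RV, VT) = 82.10° ✗; |VT| = 18.60 ✓.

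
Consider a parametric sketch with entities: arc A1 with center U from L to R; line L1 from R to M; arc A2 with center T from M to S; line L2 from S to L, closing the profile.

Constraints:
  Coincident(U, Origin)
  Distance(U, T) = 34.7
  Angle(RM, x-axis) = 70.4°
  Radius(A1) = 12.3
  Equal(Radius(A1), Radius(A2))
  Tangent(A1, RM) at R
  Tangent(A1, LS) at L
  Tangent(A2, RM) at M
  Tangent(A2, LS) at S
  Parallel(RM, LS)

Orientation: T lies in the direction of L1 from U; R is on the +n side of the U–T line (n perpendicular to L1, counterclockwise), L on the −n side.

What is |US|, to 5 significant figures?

36.815

The slot axis is L1's direction at 70.4°, so u = (cos 70.4°, sin 70.4°) = (0.33545, 0.94206) and n = (−sin 70.4°, cos 70.4°) = (-0.94206, 0.33545). U is at the origin and T lies 34.7 along u from U, so T = 34.7·u = (11.640, 32.689). Tangency of A1 to both parallel lines with radius 12.3 puts R and L at U ± 12.3·n: R = (-11.587, 4.1261), L = (11.587, -4.1261). Equal radii place M and S the same way about T: M = T + 12.3·n = (0.052863, 36.815), S = T − 12.3·n = (23.227, 28.563). Then |US| = |S − U| = 36.815.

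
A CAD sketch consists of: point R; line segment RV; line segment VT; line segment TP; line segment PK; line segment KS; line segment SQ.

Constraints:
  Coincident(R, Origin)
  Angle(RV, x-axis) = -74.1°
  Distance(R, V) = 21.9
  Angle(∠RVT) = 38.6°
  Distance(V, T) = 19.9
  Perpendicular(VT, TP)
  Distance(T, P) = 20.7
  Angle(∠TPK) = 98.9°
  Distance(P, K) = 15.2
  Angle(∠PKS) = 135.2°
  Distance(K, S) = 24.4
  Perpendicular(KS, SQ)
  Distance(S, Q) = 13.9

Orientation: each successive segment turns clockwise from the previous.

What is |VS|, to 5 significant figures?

17.261

R is at the origin; RV runs at -74.1° with length 21.9, so V = (5.9997, -21.062). ∠RVT = 38.6° gives VT at 144.50° from the x-axis; with |VT| = 19.9, T = (-10.201, -9.5061). VT is perpendicular to TP, so TP runs at 54.500°; with |TP| = 20.7, P = (1.8194, 7.3460). ∠TPK = 98.9° gives PK at -26.600° from the x-axis; with |PK| = 15.2, K = (15.411, 0.54011). ∠PKS = 135.2° gives KS at -71.400° from the x-axis; with |KS| = 24.4, S = (23.193, -22.585). Then |VS| = |S − V| = 17.261.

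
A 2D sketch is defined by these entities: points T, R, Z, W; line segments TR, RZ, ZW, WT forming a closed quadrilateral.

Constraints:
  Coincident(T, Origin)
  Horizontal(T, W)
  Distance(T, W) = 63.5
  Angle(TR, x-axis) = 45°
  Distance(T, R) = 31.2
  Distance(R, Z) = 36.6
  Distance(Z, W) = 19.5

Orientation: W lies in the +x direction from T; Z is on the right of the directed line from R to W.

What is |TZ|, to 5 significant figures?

45.530

Checks: |RZ| = 36.60 ✓; |ZW| = 19.50 ✓.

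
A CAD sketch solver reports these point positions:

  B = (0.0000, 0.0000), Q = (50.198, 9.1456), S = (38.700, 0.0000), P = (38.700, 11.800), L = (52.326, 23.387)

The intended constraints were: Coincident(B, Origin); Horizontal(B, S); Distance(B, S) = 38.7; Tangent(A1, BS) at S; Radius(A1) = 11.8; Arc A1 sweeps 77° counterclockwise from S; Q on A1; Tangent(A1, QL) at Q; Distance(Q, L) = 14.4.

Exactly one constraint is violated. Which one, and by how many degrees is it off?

Tangent(A1, QL) at Q — off by 4.50°.

B = (0.00, 0.00) ✓; B.y = 0.00, S.y = 0.00 ✓; |BS| = 38.70 ✓; ∠(PS, SB) = 90.00° ✓; |PS| = 11.80 ✓; bearing(P→Q) − bearing(P→S) = 77.00° ✓; |PQ| = 11.80 ✓; ∠(PQ, QL) = 85.50° ✗; |QL| = 14.40 ✓.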